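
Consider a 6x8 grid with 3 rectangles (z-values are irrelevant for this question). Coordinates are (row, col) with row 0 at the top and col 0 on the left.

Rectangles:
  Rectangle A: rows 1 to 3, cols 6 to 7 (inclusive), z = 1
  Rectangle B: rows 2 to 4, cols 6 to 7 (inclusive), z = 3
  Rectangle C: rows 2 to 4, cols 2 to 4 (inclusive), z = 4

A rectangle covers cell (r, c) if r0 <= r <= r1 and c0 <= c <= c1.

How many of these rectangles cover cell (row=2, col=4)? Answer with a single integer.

Answer: 1

Derivation:
Check cell (2,4):
  A: rows 1-3 cols 6-7 -> outside (col miss)
  B: rows 2-4 cols 6-7 -> outside (col miss)
  C: rows 2-4 cols 2-4 -> covers
Count covering = 1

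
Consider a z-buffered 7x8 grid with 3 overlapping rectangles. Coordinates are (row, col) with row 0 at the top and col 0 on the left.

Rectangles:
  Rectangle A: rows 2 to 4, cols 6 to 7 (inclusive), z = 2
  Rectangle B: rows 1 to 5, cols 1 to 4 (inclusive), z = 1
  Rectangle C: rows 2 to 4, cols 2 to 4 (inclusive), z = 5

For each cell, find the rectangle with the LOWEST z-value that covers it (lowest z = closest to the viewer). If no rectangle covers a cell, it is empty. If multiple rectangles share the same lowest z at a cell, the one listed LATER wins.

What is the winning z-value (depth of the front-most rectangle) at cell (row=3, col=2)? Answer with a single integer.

Check cell (3,2):
  A: rows 2-4 cols 6-7 -> outside (col miss)
  B: rows 1-5 cols 1-4 z=1 -> covers; best now B (z=1)
  C: rows 2-4 cols 2-4 z=5 -> covers; best now B (z=1)
Winner: B at z=1

Answer: 1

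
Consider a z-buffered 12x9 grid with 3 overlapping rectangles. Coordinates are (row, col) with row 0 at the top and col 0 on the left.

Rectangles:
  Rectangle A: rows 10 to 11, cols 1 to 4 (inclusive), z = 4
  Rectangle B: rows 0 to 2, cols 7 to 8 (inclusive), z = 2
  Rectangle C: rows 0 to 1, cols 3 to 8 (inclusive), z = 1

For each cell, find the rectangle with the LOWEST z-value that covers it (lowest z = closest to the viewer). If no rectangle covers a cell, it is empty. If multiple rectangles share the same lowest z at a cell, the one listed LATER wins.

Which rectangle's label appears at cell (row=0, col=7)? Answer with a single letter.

Answer: C

Derivation:
Check cell (0,7):
  A: rows 10-11 cols 1-4 -> outside (row miss)
  B: rows 0-2 cols 7-8 z=2 -> covers; best now B (z=2)
  C: rows 0-1 cols 3-8 z=1 -> covers; best now C (z=1)
Winner: C at z=1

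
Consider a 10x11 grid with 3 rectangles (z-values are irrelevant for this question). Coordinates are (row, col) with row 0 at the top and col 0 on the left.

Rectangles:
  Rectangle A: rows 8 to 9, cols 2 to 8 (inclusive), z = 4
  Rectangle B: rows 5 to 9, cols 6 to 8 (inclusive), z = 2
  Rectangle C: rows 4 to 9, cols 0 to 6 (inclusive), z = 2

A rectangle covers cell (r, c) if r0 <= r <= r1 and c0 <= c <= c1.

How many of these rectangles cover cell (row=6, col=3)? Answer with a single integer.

Check cell (6,3):
  A: rows 8-9 cols 2-8 -> outside (row miss)
  B: rows 5-9 cols 6-8 -> outside (col miss)
  C: rows 4-9 cols 0-6 -> covers
Count covering = 1

Answer: 1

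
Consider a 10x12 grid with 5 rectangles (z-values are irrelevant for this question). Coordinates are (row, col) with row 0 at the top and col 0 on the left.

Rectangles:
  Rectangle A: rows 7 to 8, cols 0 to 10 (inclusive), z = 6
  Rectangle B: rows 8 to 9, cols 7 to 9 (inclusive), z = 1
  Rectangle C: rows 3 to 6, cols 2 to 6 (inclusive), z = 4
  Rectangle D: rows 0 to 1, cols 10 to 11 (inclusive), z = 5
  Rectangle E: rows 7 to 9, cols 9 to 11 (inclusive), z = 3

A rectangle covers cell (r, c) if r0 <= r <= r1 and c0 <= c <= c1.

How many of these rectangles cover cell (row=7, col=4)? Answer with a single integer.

Check cell (7,4):
  A: rows 7-8 cols 0-10 -> covers
  B: rows 8-9 cols 7-9 -> outside (row miss)
  C: rows 3-6 cols 2-6 -> outside (row miss)
  D: rows 0-1 cols 10-11 -> outside (row miss)
  E: rows 7-9 cols 9-11 -> outside (col miss)
Count covering = 1

Answer: 1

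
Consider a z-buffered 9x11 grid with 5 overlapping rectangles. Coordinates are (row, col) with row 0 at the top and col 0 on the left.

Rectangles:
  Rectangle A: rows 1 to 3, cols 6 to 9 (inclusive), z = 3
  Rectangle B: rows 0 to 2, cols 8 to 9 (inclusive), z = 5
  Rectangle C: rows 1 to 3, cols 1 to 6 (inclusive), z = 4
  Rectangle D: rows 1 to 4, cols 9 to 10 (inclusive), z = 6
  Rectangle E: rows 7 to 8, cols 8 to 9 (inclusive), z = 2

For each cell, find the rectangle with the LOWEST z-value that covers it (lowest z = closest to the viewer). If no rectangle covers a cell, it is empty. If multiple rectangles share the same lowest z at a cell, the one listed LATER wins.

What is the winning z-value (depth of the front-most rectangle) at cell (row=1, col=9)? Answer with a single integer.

Answer: 3

Derivation:
Check cell (1,9):
  A: rows 1-3 cols 6-9 z=3 -> covers; best now A (z=3)
  B: rows 0-2 cols 8-9 z=5 -> covers; best now A (z=3)
  C: rows 1-3 cols 1-6 -> outside (col miss)
  D: rows 1-4 cols 9-10 z=6 -> covers; best now A (z=3)
  E: rows 7-8 cols 8-9 -> outside (row miss)
Winner: A at z=3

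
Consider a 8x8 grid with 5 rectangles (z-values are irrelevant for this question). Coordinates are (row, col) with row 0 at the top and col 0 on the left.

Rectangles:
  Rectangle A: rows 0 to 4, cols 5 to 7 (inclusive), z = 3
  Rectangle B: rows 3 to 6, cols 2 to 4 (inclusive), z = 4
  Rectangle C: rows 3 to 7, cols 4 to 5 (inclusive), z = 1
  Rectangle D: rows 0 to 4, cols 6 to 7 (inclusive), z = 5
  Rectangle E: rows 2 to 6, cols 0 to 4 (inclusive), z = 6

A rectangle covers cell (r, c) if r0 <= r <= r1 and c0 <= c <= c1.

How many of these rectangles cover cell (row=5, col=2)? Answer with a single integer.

Answer: 2

Derivation:
Check cell (5,2):
  A: rows 0-4 cols 5-7 -> outside (row miss)
  B: rows 3-6 cols 2-4 -> covers
  C: rows 3-7 cols 4-5 -> outside (col miss)
  D: rows 0-4 cols 6-7 -> outside (row miss)
  E: rows 2-6 cols 0-4 -> covers
Count covering = 2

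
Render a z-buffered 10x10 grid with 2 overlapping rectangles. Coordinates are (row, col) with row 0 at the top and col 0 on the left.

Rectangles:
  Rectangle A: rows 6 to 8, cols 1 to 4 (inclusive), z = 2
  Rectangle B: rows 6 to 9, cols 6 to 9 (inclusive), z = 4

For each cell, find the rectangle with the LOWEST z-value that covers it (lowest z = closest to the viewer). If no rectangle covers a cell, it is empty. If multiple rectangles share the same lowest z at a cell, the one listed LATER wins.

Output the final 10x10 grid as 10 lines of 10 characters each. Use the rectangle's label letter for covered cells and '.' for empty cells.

..........
..........
..........
..........
..........
..........
.AAAA.BBBB
.AAAA.BBBB
.AAAA.BBBB
......BBBB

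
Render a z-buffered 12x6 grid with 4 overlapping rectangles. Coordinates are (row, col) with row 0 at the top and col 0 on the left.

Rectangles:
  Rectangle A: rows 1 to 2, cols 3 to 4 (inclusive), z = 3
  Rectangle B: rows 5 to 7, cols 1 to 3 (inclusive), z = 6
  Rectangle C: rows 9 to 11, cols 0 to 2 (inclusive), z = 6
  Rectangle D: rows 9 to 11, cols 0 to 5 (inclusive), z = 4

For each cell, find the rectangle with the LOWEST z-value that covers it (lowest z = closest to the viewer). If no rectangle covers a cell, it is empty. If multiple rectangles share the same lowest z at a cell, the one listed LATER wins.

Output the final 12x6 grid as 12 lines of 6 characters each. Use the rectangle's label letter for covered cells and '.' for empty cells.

......
...AA.
...AA.
......
......
.BBB..
.BBB..
.BBB..
......
DDDDDD
DDDDDD
DDDDDD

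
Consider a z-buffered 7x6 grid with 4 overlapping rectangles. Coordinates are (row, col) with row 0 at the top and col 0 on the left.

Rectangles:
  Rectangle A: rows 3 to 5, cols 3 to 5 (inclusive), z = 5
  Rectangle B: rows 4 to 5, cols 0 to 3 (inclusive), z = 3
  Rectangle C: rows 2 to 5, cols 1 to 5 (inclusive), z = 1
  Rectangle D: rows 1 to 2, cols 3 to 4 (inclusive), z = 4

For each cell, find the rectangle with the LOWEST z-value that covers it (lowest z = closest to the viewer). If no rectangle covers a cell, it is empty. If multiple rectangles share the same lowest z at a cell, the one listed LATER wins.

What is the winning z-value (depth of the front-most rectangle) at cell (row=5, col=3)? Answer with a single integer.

Check cell (5,3):
  A: rows 3-5 cols 3-5 z=5 -> covers; best now A (z=5)
  B: rows 4-5 cols 0-3 z=3 -> covers; best now B (z=3)
  C: rows 2-5 cols 1-5 z=1 -> covers; best now C (z=1)
  D: rows 1-2 cols 3-4 -> outside (row miss)
Winner: C at z=1

Answer: 1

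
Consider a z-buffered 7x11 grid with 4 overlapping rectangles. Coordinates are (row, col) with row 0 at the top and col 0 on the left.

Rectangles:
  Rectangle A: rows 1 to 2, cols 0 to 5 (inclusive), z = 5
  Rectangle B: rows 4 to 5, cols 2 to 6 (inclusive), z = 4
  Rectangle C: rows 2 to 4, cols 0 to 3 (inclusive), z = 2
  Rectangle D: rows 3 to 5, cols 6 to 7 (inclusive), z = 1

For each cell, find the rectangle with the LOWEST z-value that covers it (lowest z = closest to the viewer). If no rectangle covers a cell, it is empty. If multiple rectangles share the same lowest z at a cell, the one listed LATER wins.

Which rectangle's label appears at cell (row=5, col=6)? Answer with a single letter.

Answer: D

Derivation:
Check cell (5,6):
  A: rows 1-2 cols 0-5 -> outside (row miss)
  B: rows 4-5 cols 2-6 z=4 -> covers; best now B (z=4)
  C: rows 2-4 cols 0-3 -> outside (row miss)
  D: rows 3-5 cols 6-7 z=1 -> covers; best now D (z=1)
Winner: D at z=1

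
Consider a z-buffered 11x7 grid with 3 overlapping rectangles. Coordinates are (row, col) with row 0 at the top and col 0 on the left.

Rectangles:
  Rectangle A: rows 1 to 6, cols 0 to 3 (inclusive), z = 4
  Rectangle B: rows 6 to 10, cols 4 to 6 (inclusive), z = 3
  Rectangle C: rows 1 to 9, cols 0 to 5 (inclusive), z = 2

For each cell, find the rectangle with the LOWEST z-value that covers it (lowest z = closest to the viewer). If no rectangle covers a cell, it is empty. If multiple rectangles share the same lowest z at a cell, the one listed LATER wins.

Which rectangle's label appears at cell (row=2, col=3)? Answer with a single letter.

Answer: C

Derivation:
Check cell (2,3):
  A: rows 1-6 cols 0-3 z=4 -> covers; best now A (z=4)
  B: rows 6-10 cols 4-6 -> outside (row miss)
  C: rows 1-9 cols 0-5 z=2 -> covers; best now C (z=2)
Winner: C at z=2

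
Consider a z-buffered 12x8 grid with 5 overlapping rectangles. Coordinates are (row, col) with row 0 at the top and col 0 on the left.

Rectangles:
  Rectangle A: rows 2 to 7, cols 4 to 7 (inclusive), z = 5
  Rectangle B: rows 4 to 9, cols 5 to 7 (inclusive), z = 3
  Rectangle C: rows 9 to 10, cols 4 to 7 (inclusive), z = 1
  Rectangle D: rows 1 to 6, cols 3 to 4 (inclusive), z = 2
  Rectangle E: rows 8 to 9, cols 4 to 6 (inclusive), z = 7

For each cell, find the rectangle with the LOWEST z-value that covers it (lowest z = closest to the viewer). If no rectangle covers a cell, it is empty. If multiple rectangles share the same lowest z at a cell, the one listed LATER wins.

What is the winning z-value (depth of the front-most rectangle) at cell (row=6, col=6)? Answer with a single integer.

Check cell (6,6):
  A: rows 2-7 cols 4-7 z=5 -> covers; best now A (z=5)
  B: rows 4-9 cols 5-7 z=3 -> covers; best now B (z=3)
  C: rows 9-10 cols 4-7 -> outside (row miss)
  D: rows 1-6 cols 3-4 -> outside (col miss)
  E: rows 8-9 cols 4-6 -> outside (row miss)
Winner: B at z=3

Answer: 3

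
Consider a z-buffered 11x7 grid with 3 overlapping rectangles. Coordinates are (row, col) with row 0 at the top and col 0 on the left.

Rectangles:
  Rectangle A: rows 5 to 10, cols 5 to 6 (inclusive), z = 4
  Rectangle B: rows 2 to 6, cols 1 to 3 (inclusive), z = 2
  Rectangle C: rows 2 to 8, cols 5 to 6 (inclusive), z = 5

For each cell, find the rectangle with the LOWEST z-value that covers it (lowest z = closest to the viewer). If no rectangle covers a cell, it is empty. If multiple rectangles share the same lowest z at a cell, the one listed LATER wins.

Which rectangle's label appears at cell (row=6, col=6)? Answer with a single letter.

Answer: A

Derivation:
Check cell (6,6):
  A: rows 5-10 cols 5-6 z=4 -> covers; best now A (z=4)
  B: rows 2-6 cols 1-3 -> outside (col miss)
  C: rows 2-8 cols 5-6 z=5 -> covers; best now A (z=4)
Winner: A at z=4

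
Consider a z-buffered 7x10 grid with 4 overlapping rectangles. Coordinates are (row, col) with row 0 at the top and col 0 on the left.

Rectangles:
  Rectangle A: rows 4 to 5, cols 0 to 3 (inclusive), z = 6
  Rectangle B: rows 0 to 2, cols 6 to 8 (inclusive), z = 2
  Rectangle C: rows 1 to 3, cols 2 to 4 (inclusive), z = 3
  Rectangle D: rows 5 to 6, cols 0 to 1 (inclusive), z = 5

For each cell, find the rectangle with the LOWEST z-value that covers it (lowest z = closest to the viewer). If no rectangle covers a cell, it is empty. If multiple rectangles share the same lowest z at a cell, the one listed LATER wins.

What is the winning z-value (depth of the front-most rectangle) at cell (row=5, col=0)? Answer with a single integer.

Check cell (5,0):
  A: rows 4-5 cols 0-3 z=6 -> covers; best now A (z=6)
  B: rows 0-2 cols 6-8 -> outside (row miss)
  C: rows 1-3 cols 2-4 -> outside (row miss)
  D: rows 5-6 cols 0-1 z=5 -> covers; best now D (z=5)
Winner: D at z=5

Answer: 5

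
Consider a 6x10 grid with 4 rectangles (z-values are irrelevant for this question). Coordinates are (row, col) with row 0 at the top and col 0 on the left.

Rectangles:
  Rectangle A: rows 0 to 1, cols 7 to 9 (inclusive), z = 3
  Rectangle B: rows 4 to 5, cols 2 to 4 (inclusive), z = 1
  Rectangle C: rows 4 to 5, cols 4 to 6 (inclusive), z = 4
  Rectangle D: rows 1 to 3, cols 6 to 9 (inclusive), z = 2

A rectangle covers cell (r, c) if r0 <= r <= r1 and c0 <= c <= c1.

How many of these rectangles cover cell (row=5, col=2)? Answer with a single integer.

Answer: 1

Derivation:
Check cell (5,2):
  A: rows 0-1 cols 7-9 -> outside (row miss)
  B: rows 4-5 cols 2-4 -> covers
  C: rows 4-5 cols 4-6 -> outside (col miss)
  D: rows 1-3 cols 6-9 -> outside (row miss)
Count covering = 1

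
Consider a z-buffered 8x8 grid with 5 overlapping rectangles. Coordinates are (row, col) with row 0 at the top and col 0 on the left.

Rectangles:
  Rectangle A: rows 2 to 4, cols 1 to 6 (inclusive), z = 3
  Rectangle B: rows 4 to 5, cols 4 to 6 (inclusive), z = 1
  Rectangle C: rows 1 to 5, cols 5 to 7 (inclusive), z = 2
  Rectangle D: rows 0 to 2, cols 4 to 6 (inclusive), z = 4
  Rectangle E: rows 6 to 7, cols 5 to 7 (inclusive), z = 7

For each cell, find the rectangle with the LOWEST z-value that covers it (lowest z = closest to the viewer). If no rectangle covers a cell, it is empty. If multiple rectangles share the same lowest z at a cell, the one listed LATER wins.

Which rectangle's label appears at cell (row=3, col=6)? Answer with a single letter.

Check cell (3,6):
  A: rows 2-4 cols 1-6 z=3 -> covers; best now A (z=3)
  B: rows 4-5 cols 4-6 -> outside (row miss)
  C: rows 1-5 cols 5-7 z=2 -> covers; best now C (z=2)
  D: rows 0-2 cols 4-6 -> outside (row miss)
  E: rows 6-7 cols 5-7 -> outside (row miss)
Winner: C at z=2

Answer: C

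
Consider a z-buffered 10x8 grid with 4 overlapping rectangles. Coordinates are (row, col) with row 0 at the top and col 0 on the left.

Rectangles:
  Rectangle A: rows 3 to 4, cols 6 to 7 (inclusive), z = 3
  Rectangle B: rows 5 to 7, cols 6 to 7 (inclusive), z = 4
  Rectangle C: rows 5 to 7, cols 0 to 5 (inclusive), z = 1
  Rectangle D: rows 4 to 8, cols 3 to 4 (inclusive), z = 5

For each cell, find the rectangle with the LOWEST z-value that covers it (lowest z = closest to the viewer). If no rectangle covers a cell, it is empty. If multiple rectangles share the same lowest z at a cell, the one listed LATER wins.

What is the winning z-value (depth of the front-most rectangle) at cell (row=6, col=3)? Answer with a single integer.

Answer: 1

Derivation:
Check cell (6,3):
  A: rows 3-4 cols 6-7 -> outside (row miss)
  B: rows 5-7 cols 6-7 -> outside (col miss)
  C: rows 5-7 cols 0-5 z=1 -> covers; best now C (z=1)
  D: rows 4-8 cols 3-4 z=5 -> covers; best now C (z=1)
Winner: C at z=1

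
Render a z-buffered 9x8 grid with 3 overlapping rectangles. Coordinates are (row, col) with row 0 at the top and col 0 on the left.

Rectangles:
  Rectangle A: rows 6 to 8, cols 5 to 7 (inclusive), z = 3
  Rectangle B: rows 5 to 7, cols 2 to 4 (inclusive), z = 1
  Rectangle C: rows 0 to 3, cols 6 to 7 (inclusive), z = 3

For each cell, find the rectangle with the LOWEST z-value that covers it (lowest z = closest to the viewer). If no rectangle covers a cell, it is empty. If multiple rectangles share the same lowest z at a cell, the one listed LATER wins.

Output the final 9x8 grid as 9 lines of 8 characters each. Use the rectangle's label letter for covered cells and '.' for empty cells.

......CC
......CC
......CC
......CC
........
..BBB...
..BBBAAA
..BBBAAA
.....AAA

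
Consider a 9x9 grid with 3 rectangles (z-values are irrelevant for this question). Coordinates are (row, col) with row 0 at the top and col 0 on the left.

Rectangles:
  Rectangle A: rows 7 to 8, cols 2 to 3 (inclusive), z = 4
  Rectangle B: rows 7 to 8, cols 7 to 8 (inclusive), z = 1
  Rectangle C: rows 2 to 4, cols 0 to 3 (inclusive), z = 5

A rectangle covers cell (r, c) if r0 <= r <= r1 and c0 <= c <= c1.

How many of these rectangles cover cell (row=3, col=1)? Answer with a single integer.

Check cell (3,1):
  A: rows 7-8 cols 2-3 -> outside (row miss)
  B: rows 7-8 cols 7-8 -> outside (row miss)
  C: rows 2-4 cols 0-3 -> covers
Count covering = 1

Answer: 1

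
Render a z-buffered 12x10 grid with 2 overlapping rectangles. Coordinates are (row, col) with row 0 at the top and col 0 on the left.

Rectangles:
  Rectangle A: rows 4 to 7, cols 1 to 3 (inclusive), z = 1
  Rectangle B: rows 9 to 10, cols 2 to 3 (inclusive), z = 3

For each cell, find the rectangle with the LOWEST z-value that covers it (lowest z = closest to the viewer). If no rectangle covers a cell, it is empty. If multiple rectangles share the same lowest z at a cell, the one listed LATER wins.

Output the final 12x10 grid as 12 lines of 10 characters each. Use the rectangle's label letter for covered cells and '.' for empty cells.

..........
..........
..........
..........
.AAA......
.AAA......
.AAA......
.AAA......
..........
..BB......
..BB......
..........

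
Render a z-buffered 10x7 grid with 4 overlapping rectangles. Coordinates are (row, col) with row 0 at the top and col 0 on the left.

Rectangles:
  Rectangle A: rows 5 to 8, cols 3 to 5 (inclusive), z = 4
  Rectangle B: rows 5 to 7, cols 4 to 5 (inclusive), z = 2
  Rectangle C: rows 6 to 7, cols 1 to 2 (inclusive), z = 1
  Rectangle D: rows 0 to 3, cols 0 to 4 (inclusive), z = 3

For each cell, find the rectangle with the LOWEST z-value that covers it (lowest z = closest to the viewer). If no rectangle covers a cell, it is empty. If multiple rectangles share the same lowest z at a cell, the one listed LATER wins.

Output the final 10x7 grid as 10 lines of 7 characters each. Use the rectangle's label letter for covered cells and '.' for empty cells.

DDDDD..
DDDDD..
DDDDD..
DDDDD..
.......
...ABB.
.CCABB.
.CCABB.
...AAA.
.......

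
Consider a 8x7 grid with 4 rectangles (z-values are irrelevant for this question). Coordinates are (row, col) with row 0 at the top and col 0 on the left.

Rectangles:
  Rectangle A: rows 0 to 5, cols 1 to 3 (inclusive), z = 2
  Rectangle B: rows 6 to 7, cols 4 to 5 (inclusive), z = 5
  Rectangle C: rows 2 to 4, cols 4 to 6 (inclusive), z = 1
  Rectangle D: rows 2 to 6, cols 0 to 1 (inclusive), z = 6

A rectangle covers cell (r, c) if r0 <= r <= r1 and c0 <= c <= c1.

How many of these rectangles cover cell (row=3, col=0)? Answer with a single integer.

Check cell (3,0):
  A: rows 0-5 cols 1-3 -> outside (col miss)
  B: rows 6-7 cols 4-5 -> outside (row miss)
  C: rows 2-4 cols 4-6 -> outside (col miss)
  D: rows 2-6 cols 0-1 -> covers
Count covering = 1

Answer: 1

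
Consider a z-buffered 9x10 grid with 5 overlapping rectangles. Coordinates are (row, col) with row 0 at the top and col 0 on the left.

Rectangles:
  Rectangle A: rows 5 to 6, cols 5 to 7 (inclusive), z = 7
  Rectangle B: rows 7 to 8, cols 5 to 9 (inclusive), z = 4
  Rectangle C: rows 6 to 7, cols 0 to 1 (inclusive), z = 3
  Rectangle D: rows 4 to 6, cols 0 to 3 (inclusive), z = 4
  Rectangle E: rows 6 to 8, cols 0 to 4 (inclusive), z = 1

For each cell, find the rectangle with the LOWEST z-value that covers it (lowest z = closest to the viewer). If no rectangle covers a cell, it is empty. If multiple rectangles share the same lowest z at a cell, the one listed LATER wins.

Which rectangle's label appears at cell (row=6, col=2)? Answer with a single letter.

Answer: E

Derivation:
Check cell (6,2):
  A: rows 5-6 cols 5-7 -> outside (col miss)
  B: rows 7-8 cols 5-9 -> outside (row miss)
  C: rows 6-7 cols 0-1 -> outside (col miss)
  D: rows 4-6 cols 0-3 z=4 -> covers; best now D (z=4)
  E: rows 6-8 cols 0-4 z=1 -> covers; best now E (z=1)
Winner: E at z=1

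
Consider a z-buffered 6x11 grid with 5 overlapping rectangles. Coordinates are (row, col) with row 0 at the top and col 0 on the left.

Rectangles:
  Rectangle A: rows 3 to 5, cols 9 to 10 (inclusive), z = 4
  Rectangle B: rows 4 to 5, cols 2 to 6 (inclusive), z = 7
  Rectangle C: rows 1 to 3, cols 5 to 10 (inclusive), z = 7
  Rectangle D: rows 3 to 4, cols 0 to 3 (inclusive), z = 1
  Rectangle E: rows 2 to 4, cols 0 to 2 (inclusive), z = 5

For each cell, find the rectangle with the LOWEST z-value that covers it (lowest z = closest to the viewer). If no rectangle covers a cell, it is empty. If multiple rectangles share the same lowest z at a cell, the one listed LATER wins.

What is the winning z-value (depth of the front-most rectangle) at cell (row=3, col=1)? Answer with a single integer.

Answer: 1

Derivation:
Check cell (3,1):
  A: rows 3-5 cols 9-10 -> outside (col miss)
  B: rows 4-5 cols 2-6 -> outside (row miss)
  C: rows 1-3 cols 5-10 -> outside (col miss)
  D: rows 3-4 cols 0-3 z=1 -> covers; best now D (z=1)
  E: rows 2-4 cols 0-2 z=5 -> covers; best now D (z=1)
Winner: D at z=1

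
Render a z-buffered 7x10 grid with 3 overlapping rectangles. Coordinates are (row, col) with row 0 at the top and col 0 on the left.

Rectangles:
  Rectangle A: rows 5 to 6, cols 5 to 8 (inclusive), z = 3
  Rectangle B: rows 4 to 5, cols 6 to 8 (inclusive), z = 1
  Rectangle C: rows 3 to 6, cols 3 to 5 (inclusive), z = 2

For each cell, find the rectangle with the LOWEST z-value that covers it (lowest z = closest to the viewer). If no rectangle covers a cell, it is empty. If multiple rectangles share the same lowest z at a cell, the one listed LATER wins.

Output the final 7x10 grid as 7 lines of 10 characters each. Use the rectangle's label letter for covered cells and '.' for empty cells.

..........
..........
..........
...CCC....
...CCCBBB.
...CCCBBB.
...CCCAAA.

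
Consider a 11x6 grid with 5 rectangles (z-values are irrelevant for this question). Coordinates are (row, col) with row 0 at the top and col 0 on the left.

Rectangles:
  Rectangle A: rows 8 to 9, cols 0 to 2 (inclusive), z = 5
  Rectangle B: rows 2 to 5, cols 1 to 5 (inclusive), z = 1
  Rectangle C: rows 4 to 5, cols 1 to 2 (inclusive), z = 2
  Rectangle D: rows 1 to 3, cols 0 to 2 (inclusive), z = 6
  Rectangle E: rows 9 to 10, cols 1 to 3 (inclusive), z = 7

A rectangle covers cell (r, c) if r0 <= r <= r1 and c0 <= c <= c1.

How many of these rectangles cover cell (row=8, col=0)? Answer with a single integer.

Check cell (8,0):
  A: rows 8-9 cols 0-2 -> covers
  B: rows 2-5 cols 1-5 -> outside (row miss)
  C: rows 4-5 cols 1-2 -> outside (row miss)
  D: rows 1-3 cols 0-2 -> outside (row miss)
  E: rows 9-10 cols 1-3 -> outside (row miss)
Count covering = 1

Answer: 1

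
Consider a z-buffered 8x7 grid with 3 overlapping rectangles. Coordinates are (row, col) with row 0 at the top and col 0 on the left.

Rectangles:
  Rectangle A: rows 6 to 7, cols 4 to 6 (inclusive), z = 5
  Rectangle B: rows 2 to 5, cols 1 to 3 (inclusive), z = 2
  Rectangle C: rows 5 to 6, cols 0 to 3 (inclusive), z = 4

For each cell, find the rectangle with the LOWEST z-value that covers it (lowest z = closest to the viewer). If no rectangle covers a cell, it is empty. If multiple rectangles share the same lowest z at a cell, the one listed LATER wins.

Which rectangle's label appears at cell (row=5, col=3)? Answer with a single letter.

Check cell (5,3):
  A: rows 6-7 cols 4-6 -> outside (row miss)
  B: rows 2-5 cols 1-3 z=2 -> covers; best now B (z=2)
  C: rows 5-6 cols 0-3 z=4 -> covers; best now B (z=2)
Winner: B at z=2

Answer: B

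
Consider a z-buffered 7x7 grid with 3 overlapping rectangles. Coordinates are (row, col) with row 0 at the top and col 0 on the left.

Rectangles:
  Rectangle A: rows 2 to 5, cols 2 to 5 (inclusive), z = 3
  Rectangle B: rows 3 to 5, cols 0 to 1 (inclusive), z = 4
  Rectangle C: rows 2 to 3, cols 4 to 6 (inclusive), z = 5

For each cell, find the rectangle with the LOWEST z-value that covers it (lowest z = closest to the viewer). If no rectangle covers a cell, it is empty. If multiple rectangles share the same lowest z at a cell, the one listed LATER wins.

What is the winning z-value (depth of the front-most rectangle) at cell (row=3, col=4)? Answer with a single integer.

Answer: 3

Derivation:
Check cell (3,4):
  A: rows 2-5 cols 2-5 z=3 -> covers; best now A (z=3)
  B: rows 3-5 cols 0-1 -> outside (col miss)
  C: rows 2-3 cols 4-6 z=5 -> covers; best now A (z=3)
Winner: A at z=3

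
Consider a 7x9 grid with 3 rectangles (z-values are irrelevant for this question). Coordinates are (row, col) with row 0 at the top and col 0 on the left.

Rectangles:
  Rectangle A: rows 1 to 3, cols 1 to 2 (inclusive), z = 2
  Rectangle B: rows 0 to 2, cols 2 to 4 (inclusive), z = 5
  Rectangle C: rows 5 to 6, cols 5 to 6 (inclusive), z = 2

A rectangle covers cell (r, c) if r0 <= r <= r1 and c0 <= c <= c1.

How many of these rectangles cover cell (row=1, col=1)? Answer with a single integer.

Check cell (1,1):
  A: rows 1-3 cols 1-2 -> covers
  B: rows 0-2 cols 2-4 -> outside (col miss)
  C: rows 5-6 cols 5-6 -> outside (row miss)
Count covering = 1

Answer: 1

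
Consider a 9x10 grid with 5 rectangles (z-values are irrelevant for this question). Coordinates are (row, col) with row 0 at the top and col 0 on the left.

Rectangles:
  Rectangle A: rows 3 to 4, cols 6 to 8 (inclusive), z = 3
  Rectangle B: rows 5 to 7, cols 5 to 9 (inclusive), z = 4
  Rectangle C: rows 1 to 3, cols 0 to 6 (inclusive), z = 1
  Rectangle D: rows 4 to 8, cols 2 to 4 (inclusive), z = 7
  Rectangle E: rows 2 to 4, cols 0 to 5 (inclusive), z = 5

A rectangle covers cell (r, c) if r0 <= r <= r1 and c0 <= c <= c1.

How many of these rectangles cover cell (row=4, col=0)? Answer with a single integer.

Answer: 1

Derivation:
Check cell (4,0):
  A: rows 3-4 cols 6-8 -> outside (col miss)
  B: rows 5-7 cols 5-9 -> outside (row miss)
  C: rows 1-3 cols 0-6 -> outside (row miss)
  D: rows 4-8 cols 2-4 -> outside (col miss)
  E: rows 2-4 cols 0-5 -> covers
Count covering = 1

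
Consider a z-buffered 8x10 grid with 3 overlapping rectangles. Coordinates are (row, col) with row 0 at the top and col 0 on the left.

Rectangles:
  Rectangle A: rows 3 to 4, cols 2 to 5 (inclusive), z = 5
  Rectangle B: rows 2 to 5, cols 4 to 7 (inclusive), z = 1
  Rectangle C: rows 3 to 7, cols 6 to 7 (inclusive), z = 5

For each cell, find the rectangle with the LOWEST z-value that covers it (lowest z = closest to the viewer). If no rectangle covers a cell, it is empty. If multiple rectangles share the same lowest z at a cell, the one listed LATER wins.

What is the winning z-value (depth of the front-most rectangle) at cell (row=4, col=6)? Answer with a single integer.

Check cell (4,6):
  A: rows 3-4 cols 2-5 -> outside (col miss)
  B: rows 2-5 cols 4-7 z=1 -> covers; best now B (z=1)
  C: rows 3-7 cols 6-7 z=5 -> covers; best now B (z=1)
Winner: B at z=1

Answer: 1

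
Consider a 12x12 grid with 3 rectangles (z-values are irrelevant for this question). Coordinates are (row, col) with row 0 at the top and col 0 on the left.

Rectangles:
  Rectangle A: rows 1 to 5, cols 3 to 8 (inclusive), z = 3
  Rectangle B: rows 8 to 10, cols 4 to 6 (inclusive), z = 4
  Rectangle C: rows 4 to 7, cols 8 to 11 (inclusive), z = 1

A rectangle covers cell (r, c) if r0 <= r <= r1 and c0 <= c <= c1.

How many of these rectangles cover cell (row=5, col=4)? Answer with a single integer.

Check cell (5,4):
  A: rows 1-5 cols 3-8 -> covers
  B: rows 8-10 cols 4-6 -> outside (row miss)
  C: rows 4-7 cols 8-11 -> outside (col miss)
Count covering = 1

Answer: 1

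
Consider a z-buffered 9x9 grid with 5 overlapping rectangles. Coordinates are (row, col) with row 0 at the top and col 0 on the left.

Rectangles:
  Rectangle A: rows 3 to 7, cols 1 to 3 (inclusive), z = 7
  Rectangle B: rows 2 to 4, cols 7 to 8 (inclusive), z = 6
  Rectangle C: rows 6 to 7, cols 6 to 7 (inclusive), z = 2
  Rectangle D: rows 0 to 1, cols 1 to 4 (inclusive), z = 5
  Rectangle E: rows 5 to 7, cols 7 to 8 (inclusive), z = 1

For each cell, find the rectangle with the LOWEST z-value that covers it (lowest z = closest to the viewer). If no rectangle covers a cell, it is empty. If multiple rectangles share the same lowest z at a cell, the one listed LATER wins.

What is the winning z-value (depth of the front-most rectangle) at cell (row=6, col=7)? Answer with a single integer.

Answer: 1

Derivation:
Check cell (6,7):
  A: rows 3-7 cols 1-3 -> outside (col miss)
  B: rows 2-4 cols 7-8 -> outside (row miss)
  C: rows 6-7 cols 6-7 z=2 -> covers; best now C (z=2)
  D: rows 0-1 cols 1-4 -> outside (row miss)
  E: rows 5-7 cols 7-8 z=1 -> covers; best now E (z=1)
Winner: E at z=1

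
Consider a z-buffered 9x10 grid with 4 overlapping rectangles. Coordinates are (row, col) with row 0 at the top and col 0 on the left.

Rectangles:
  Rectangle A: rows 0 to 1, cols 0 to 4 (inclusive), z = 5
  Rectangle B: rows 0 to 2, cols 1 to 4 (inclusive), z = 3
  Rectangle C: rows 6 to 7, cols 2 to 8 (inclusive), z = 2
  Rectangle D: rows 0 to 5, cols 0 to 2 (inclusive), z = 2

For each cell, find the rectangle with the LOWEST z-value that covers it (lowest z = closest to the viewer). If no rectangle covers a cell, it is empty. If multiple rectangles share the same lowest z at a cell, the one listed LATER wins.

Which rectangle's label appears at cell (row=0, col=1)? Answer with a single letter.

Check cell (0,1):
  A: rows 0-1 cols 0-4 z=5 -> covers; best now A (z=5)
  B: rows 0-2 cols 1-4 z=3 -> covers; best now B (z=3)
  C: rows 6-7 cols 2-8 -> outside (row miss)
  D: rows 0-5 cols 0-2 z=2 -> covers; best now D (z=2)
Winner: D at z=2

Answer: D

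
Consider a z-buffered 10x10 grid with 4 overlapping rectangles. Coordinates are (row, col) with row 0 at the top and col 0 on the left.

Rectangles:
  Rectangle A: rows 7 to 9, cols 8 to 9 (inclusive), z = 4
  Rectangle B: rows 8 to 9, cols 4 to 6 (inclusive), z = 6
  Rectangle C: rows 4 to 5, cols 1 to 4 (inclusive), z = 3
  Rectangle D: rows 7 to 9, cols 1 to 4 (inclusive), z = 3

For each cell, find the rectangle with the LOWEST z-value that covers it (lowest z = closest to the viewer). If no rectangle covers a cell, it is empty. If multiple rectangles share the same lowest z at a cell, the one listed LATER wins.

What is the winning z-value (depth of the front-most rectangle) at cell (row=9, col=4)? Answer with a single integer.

Answer: 3

Derivation:
Check cell (9,4):
  A: rows 7-9 cols 8-9 -> outside (col miss)
  B: rows 8-9 cols 4-6 z=6 -> covers; best now B (z=6)
  C: rows 4-5 cols 1-4 -> outside (row miss)
  D: rows 7-9 cols 1-4 z=3 -> covers; best now D (z=3)
Winner: D at z=3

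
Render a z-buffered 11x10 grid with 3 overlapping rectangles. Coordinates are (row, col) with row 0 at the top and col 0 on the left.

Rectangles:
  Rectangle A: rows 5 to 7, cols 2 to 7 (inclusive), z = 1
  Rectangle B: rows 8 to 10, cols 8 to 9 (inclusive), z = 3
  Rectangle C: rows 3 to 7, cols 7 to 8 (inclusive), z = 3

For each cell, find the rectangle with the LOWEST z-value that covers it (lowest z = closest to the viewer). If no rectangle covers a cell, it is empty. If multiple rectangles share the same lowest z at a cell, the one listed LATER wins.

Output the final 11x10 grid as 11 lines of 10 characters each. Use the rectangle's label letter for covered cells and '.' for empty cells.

..........
..........
..........
.......CC.
.......CC.
..AAAAAAC.
..AAAAAAC.
..AAAAAAC.
........BB
........BB
........BB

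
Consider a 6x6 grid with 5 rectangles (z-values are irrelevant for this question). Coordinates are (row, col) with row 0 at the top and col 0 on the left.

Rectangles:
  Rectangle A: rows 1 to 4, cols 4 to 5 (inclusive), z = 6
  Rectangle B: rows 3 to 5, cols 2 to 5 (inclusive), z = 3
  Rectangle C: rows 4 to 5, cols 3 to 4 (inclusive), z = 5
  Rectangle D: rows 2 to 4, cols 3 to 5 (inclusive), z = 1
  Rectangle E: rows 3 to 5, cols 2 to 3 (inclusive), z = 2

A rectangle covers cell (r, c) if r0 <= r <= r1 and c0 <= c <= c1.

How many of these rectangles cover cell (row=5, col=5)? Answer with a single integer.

Answer: 1

Derivation:
Check cell (5,5):
  A: rows 1-4 cols 4-5 -> outside (row miss)
  B: rows 3-5 cols 2-5 -> covers
  C: rows 4-5 cols 3-4 -> outside (col miss)
  D: rows 2-4 cols 3-5 -> outside (row miss)
  E: rows 3-5 cols 2-3 -> outside (col miss)
Count covering = 1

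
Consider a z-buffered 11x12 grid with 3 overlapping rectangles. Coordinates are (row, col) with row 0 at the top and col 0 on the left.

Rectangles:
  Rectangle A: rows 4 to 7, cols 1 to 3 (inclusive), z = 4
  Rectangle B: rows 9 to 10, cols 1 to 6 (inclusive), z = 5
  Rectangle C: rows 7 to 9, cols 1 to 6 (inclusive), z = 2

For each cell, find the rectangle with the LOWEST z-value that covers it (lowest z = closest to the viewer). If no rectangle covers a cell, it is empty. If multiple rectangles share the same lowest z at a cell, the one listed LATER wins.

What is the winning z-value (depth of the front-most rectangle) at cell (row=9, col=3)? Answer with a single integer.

Check cell (9,3):
  A: rows 4-7 cols 1-3 -> outside (row miss)
  B: rows 9-10 cols 1-6 z=5 -> covers; best now B (z=5)
  C: rows 7-9 cols 1-6 z=2 -> covers; best now C (z=2)
Winner: C at z=2

Answer: 2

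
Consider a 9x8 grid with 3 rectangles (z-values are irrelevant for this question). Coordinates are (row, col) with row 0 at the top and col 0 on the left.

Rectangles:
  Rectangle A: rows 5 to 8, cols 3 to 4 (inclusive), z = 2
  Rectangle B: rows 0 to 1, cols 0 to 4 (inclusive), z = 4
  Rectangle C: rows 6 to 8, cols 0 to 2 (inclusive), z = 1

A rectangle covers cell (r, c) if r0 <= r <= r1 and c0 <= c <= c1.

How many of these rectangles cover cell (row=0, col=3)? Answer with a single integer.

Check cell (0,3):
  A: rows 5-8 cols 3-4 -> outside (row miss)
  B: rows 0-1 cols 0-4 -> covers
  C: rows 6-8 cols 0-2 -> outside (row miss)
Count covering = 1

Answer: 1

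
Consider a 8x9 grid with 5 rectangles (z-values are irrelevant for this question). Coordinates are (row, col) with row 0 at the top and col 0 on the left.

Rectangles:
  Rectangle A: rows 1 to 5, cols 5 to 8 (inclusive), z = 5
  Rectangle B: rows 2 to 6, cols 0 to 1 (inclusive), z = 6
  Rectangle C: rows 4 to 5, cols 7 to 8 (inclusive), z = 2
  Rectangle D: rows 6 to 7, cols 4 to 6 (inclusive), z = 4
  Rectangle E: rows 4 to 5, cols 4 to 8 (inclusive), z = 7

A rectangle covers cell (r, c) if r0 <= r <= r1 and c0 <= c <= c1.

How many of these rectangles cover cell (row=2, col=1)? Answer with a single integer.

Check cell (2,1):
  A: rows 1-5 cols 5-8 -> outside (col miss)
  B: rows 2-6 cols 0-1 -> covers
  C: rows 4-5 cols 7-8 -> outside (row miss)
  D: rows 6-7 cols 4-6 -> outside (row miss)
  E: rows 4-5 cols 4-8 -> outside (row miss)
Count covering = 1

Answer: 1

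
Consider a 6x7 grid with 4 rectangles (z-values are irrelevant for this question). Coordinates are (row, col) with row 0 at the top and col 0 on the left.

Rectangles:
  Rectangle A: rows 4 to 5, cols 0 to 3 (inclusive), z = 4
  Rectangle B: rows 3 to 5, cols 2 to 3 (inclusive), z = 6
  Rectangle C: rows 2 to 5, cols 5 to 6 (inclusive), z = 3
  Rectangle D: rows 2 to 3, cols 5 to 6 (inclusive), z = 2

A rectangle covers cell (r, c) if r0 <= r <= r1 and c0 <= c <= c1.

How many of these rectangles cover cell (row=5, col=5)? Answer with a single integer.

Check cell (5,5):
  A: rows 4-5 cols 0-3 -> outside (col miss)
  B: rows 3-5 cols 2-3 -> outside (col miss)
  C: rows 2-5 cols 5-6 -> covers
  D: rows 2-3 cols 5-6 -> outside (row miss)
Count covering = 1

Answer: 1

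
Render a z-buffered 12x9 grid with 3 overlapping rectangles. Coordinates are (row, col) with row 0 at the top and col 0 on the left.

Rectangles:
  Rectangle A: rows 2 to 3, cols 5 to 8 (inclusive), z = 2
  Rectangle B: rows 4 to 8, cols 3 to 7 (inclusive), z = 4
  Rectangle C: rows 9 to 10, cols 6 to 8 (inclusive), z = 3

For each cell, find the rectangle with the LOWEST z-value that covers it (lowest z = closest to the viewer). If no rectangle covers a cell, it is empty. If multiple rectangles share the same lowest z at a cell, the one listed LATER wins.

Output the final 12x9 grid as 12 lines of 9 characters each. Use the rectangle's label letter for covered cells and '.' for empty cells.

.........
.........
.....AAAA
.....AAAA
...BBBBB.
...BBBBB.
...BBBBB.
...BBBBB.
...BBBBB.
......CCC
......CCC
.........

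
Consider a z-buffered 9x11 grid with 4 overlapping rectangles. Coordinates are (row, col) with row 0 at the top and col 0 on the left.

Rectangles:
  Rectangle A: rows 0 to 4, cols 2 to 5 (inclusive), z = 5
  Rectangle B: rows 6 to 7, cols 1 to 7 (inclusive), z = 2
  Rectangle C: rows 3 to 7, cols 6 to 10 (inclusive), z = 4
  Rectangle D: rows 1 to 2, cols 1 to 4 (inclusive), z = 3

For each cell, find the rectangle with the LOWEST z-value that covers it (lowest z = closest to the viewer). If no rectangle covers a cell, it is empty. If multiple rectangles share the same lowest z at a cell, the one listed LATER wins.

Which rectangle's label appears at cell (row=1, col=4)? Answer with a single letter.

Answer: D

Derivation:
Check cell (1,4):
  A: rows 0-4 cols 2-5 z=5 -> covers; best now A (z=5)
  B: rows 6-7 cols 1-7 -> outside (row miss)
  C: rows 3-7 cols 6-10 -> outside (row miss)
  D: rows 1-2 cols 1-4 z=3 -> covers; best now D (z=3)
Winner: D at z=3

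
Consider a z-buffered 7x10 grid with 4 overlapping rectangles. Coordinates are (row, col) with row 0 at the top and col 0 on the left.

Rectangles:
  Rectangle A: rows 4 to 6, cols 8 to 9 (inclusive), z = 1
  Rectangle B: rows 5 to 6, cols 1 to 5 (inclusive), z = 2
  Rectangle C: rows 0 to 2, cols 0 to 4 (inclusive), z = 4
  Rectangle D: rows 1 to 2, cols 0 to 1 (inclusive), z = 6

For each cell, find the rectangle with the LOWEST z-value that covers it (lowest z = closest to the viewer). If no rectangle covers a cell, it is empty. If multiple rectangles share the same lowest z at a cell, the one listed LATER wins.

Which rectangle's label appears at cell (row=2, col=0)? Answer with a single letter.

Check cell (2,0):
  A: rows 4-6 cols 8-9 -> outside (row miss)
  B: rows 5-6 cols 1-5 -> outside (row miss)
  C: rows 0-2 cols 0-4 z=4 -> covers; best now C (z=4)
  D: rows 1-2 cols 0-1 z=6 -> covers; best now C (z=4)
Winner: C at z=4

Answer: C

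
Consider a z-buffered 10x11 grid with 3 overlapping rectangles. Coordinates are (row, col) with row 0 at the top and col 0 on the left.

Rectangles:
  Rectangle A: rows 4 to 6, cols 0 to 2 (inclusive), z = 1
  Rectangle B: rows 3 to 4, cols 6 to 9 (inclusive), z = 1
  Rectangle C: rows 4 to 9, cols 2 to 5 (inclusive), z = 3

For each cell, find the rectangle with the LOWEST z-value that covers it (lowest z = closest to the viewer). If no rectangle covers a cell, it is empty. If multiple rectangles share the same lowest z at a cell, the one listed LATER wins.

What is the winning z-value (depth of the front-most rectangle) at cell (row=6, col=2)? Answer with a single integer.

Check cell (6,2):
  A: rows 4-6 cols 0-2 z=1 -> covers; best now A (z=1)
  B: rows 3-4 cols 6-9 -> outside (row miss)
  C: rows 4-9 cols 2-5 z=3 -> covers; best now A (z=1)
Winner: A at z=1

Answer: 1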